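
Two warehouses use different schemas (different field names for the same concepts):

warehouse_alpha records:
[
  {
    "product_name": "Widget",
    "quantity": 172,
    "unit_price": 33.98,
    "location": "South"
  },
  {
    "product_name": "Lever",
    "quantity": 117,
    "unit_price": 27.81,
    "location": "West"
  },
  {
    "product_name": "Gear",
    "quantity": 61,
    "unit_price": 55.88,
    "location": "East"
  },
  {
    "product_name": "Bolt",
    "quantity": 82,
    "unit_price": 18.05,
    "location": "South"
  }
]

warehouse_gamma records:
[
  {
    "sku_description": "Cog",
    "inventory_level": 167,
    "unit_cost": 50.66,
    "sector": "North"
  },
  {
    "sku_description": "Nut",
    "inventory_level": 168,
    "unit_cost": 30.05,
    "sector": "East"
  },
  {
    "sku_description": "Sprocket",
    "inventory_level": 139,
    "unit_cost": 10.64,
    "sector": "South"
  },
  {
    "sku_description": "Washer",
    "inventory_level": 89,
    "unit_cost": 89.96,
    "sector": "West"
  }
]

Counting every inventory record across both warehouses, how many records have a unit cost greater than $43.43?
3

Schema mapping: "unit_price" (warehouse_alpha) = "unit_cost" (warehouse_gamma) = unit cost

Records > $43.43 in warehouse_alpha: 1
Records > $43.43 in warehouse_gamma: 2

Total count: 1 + 2 = 3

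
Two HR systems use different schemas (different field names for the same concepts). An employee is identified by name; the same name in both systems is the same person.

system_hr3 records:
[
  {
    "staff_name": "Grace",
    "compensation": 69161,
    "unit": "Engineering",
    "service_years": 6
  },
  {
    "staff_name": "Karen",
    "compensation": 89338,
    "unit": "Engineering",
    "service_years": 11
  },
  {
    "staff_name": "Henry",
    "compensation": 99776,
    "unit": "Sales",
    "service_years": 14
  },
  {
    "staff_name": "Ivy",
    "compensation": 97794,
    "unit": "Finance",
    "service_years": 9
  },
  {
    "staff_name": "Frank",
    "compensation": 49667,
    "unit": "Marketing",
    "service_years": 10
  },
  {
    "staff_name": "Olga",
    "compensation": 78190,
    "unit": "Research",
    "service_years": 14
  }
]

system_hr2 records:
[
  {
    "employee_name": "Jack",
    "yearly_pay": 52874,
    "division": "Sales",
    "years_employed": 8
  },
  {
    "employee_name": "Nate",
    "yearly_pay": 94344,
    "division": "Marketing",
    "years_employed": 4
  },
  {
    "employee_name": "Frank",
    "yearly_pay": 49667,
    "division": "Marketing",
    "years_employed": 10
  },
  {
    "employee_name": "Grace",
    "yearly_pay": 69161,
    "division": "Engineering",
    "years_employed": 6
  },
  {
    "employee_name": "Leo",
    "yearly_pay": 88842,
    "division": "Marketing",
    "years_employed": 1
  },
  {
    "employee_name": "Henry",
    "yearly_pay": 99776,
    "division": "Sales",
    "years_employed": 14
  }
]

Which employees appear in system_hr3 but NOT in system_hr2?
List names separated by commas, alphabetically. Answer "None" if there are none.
Ivy, Karen, Olga

Schema mapping: "staff_name" (system_hr3) = "employee_name" (system_hr2) = employee name

Names in system_hr3: ['Frank', 'Grace', 'Henry', 'Ivy', 'Karen', 'Olga']
Names in system_hr2: ['Frank', 'Grace', 'Henry', 'Jack', 'Leo', 'Nate']

In system_hr3 but not system_hr2: ['Ivy', 'Karen', 'Olga']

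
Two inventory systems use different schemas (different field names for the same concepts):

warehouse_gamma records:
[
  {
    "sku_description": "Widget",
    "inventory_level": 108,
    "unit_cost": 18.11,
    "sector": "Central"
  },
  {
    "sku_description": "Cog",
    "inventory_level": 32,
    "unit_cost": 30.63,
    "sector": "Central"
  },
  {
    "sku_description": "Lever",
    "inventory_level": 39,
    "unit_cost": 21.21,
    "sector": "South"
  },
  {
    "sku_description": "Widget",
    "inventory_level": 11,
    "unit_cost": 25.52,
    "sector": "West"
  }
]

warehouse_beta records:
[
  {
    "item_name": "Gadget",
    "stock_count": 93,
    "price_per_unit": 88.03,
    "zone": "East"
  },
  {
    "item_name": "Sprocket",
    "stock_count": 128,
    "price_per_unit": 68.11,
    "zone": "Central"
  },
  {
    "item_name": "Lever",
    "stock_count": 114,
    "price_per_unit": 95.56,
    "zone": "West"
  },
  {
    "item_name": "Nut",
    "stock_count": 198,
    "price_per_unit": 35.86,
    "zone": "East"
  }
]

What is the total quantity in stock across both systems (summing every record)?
723

To reconcile these schemas, identify the field holding the quantity in stock in each system:
1. In warehouse_gamma it is "inventory_level"
2. In warehouse_beta it is "stock_count"

From warehouse_gamma: 108 + 32 + 39 + 11 = 190
From warehouse_beta: 93 + 128 + 114 + 198 = 533

Total: 190 + 533 = 723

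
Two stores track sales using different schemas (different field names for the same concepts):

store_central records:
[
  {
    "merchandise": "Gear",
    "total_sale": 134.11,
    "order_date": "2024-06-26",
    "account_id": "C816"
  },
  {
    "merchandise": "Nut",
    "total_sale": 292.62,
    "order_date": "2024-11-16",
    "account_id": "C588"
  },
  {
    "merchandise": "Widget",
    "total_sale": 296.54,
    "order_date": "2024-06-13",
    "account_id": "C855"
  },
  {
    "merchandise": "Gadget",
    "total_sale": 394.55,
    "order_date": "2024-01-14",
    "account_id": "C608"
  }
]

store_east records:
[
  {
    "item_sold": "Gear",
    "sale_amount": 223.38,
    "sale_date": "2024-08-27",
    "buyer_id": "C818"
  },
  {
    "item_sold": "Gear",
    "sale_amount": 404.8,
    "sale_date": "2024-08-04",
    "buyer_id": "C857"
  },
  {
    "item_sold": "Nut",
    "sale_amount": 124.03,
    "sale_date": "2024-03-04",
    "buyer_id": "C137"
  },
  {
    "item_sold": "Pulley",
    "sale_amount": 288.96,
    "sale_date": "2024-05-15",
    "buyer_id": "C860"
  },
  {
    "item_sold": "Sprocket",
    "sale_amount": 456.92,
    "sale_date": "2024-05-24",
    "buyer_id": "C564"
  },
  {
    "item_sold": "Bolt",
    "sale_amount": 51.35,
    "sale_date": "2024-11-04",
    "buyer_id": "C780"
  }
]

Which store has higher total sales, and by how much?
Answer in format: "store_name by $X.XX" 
store_east by $431.62

Schema mapping: "total_sale" (store_central) = "sale_amount" (store_east) = sale amount

Total for store_central: 1117.82
Total for store_east: 1549.44

Difference: |1117.82 - 1549.44| = 431.62
store_east has higher sales by $431.62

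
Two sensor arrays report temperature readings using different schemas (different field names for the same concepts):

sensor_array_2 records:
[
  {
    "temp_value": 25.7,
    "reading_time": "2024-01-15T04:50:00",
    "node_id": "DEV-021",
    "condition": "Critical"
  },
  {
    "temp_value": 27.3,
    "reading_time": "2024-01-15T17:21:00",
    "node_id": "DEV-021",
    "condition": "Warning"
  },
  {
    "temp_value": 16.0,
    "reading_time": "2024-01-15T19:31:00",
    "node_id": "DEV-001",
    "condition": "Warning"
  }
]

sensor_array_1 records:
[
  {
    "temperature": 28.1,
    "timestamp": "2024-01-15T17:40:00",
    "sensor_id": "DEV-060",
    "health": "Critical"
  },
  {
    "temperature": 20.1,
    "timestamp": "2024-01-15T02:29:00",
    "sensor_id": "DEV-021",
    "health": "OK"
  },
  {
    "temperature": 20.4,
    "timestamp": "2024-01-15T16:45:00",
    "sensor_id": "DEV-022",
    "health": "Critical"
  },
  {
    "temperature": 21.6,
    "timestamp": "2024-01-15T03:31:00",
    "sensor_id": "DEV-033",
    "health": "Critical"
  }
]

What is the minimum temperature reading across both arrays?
16.0

Schema mapping: "temp_value" (sensor_array_2) = "temperature" (sensor_array_1) = temperature reading

Minimum in sensor_array_2: 16.0
Minimum in sensor_array_1: 20.1

Overall minimum: min(16.0, 20.1) = 16.0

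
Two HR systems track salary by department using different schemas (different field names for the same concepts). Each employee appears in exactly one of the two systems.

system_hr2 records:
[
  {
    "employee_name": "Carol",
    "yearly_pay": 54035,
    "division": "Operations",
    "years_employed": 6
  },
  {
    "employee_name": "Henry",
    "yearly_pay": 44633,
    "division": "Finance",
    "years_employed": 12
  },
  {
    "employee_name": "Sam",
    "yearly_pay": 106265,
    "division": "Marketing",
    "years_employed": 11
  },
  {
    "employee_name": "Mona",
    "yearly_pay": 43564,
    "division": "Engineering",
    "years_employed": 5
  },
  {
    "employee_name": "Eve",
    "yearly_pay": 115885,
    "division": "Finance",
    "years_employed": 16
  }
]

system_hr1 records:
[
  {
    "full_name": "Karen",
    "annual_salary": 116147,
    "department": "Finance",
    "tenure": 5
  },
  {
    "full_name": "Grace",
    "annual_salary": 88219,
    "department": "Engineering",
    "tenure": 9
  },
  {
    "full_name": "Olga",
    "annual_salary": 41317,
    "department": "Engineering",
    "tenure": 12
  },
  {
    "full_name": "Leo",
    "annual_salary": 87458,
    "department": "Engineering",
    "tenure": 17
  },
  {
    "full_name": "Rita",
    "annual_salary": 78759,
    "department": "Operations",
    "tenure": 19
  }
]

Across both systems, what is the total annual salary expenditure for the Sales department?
0

Schema mappings:
- "division" (system_hr2) = "department" (system_hr1) = department
- "yearly_pay" (system_hr2) = "annual_salary" (system_hr1) = salary

Sales salaries from system_hr2: 0
Sales salaries from system_hr1: 0

Total: 0 + 0 = 0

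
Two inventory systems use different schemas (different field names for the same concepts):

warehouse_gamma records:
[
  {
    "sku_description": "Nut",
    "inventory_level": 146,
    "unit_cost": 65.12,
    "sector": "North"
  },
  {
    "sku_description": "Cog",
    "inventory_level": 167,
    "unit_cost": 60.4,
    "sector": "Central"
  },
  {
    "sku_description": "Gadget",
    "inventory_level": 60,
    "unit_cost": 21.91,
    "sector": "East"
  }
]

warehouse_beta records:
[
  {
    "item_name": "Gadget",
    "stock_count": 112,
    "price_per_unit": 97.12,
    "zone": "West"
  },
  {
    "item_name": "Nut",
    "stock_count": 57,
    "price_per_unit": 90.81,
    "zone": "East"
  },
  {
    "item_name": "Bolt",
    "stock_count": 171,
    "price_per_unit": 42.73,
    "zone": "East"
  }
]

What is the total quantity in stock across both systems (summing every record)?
713

To reconcile these schemas, identify the field holding the quantity in stock in each system:
1. In warehouse_gamma it is "inventory_level"
2. In warehouse_beta it is "stock_count"

From warehouse_gamma: 146 + 167 + 60 = 373
From warehouse_beta: 112 + 57 + 171 = 340

Total: 373 + 340 = 713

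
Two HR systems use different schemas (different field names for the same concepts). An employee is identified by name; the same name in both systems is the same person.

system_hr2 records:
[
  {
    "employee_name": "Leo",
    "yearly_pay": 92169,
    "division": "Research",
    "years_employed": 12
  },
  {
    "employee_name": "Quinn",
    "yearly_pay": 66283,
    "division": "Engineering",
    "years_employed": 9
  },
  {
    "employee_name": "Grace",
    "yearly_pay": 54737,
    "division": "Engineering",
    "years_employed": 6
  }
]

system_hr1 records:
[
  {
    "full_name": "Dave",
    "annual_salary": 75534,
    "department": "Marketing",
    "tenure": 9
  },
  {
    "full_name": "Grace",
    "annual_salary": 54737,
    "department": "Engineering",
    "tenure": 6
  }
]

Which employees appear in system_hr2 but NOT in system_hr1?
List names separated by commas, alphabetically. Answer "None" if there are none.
Leo, Quinn

Schema mapping: "employee_name" (system_hr2) = "full_name" (system_hr1) = employee name

Names in system_hr2: ['Grace', 'Leo', 'Quinn']
Names in system_hr1: ['Dave', 'Grace']

In system_hr2 but not system_hr1: ['Leo', 'Quinn']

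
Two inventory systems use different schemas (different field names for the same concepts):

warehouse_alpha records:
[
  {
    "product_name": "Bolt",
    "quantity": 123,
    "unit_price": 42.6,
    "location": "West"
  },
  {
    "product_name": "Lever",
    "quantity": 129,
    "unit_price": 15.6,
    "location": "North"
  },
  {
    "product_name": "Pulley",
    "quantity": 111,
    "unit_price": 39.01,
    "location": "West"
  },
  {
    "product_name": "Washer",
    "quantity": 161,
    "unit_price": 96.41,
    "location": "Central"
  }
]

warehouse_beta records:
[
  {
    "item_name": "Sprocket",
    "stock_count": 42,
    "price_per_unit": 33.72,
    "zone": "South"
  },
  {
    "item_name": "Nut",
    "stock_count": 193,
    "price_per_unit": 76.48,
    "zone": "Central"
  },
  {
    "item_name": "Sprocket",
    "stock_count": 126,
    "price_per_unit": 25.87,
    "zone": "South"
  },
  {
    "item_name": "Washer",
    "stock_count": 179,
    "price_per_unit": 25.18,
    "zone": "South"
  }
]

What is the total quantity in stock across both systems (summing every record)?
1064

To reconcile these schemas, identify the field holding the quantity in stock in each system:
1. In warehouse_alpha it is "quantity"
2. In warehouse_beta it is "stock_count"

From warehouse_alpha: 123 + 129 + 111 + 161 = 524
From warehouse_beta: 42 + 193 + 126 + 179 = 540

Total: 524 + 540 = 1064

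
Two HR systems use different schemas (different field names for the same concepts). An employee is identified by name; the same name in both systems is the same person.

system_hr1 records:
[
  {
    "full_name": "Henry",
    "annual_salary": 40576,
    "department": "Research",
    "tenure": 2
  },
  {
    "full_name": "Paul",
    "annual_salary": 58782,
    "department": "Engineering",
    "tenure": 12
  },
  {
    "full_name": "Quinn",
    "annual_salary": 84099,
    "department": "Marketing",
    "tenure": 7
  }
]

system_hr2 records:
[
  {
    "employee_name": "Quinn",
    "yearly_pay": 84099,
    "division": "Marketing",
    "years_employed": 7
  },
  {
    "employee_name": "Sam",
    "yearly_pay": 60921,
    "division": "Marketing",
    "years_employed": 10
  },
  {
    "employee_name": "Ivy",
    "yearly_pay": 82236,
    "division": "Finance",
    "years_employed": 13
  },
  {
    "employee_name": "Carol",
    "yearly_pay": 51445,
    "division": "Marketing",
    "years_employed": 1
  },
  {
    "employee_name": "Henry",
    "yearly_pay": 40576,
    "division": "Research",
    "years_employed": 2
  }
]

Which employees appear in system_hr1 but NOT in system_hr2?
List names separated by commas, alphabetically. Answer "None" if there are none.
Paul

Schema mapping: "full_name" (system_hr1) = "employee_name" (system_hr2) = employee name

Names in system_hr1: ['Henry', 'Paul', 'Quinn']
Names in system_hr2: ['Carol', 'Henry', 'Ivy', 'Quinn', 'Sam']

In system_hr1 but not system_hr2: ['Paul']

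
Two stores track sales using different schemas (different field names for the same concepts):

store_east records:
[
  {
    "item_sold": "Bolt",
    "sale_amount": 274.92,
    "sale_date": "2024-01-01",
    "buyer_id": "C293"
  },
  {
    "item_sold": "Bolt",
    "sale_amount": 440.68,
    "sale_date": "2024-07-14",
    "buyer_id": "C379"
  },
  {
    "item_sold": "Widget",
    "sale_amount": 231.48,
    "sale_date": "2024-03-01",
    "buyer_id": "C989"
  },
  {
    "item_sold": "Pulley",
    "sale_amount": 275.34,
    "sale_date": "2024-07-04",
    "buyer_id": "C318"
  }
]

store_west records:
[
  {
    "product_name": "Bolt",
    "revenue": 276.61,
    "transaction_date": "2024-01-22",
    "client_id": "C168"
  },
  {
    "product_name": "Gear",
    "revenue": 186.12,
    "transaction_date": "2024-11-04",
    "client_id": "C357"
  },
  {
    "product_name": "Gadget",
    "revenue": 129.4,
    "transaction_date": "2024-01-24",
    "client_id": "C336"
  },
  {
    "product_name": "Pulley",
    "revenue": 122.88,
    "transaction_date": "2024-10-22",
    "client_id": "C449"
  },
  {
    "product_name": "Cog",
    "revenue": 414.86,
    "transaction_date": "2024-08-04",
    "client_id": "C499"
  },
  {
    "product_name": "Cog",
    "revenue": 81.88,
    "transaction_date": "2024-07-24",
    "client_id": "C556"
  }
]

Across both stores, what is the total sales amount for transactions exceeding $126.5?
2229.41

Schema mapping: "sale_amount" (store_east) = "revenue" (store_west) = sale amount

Sum of sales > $126.5 in store_east: 1222.42
Sum of sales > $126.5 in store_west: 1006.99

Total: 1222.42 + 1006.99 = 2229.41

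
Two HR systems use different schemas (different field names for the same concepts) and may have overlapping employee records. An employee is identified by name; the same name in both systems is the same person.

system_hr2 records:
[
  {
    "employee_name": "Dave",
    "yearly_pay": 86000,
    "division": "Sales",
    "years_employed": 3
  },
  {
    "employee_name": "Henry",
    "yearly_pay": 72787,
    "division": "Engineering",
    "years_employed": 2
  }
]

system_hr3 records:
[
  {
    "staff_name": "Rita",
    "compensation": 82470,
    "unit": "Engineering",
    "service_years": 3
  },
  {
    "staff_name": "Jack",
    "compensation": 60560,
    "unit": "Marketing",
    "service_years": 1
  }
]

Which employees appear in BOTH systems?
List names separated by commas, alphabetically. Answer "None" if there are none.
None

Schema mapping: "employee_name" (system_hr2) = "staff_name" (system_hr3) = employee name

Names in system_hr2: ['Dave', 'Henry']
Names in system_hr3: ['Jack', 'Rita']

Intersection: None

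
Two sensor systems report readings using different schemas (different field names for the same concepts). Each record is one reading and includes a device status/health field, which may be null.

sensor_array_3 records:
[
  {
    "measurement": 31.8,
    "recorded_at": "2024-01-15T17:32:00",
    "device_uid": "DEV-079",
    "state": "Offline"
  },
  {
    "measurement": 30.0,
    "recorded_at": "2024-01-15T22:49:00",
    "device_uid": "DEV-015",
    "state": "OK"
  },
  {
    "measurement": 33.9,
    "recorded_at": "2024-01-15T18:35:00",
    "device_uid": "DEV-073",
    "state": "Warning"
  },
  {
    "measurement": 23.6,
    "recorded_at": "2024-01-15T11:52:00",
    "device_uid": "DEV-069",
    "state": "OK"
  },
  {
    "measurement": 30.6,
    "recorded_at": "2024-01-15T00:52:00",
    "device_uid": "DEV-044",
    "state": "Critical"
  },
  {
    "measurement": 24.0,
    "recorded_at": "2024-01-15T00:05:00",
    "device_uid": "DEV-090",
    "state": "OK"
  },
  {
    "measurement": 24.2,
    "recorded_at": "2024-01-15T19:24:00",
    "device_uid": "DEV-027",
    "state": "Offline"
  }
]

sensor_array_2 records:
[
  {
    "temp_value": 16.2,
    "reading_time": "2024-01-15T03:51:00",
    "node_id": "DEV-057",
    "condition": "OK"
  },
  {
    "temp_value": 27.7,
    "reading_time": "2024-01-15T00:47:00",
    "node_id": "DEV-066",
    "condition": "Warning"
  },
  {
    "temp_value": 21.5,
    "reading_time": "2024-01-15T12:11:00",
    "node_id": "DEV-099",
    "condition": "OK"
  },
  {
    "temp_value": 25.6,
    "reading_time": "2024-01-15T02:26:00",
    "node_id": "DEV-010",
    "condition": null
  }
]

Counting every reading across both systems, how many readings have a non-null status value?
10

Schema mapping: "state" (sensor_array_3) = "condition" (sensor_array_2) = status

Non-null in sensor_array_3: 7
Non-null in sensor_array_2: 3

Total non-null: 7 + 3 = 10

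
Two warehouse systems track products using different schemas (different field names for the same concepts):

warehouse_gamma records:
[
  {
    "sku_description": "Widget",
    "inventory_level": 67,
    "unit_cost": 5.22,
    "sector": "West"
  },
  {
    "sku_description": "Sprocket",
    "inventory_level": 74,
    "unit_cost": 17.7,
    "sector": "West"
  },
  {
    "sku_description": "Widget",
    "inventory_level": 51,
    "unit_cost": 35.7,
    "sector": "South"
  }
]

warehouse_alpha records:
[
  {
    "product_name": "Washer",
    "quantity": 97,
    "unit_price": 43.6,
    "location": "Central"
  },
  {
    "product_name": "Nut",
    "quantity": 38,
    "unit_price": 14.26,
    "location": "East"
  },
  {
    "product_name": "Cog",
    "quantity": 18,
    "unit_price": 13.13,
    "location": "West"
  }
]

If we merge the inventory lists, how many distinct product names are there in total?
5

Schema mapping: "sku_description" (warehouse_gamma) = "product_name" (warehouse_alpha) = product name

Products in warehouse_gamma: ['Sprocket', 'Widget']
Products in warehouse_alpha: ['Cog', 'Nut', 'Washer']

Union (unique products): ['Cog', 'Nut', 'Sprocket', 'Washer', 'Widget']
Count: 5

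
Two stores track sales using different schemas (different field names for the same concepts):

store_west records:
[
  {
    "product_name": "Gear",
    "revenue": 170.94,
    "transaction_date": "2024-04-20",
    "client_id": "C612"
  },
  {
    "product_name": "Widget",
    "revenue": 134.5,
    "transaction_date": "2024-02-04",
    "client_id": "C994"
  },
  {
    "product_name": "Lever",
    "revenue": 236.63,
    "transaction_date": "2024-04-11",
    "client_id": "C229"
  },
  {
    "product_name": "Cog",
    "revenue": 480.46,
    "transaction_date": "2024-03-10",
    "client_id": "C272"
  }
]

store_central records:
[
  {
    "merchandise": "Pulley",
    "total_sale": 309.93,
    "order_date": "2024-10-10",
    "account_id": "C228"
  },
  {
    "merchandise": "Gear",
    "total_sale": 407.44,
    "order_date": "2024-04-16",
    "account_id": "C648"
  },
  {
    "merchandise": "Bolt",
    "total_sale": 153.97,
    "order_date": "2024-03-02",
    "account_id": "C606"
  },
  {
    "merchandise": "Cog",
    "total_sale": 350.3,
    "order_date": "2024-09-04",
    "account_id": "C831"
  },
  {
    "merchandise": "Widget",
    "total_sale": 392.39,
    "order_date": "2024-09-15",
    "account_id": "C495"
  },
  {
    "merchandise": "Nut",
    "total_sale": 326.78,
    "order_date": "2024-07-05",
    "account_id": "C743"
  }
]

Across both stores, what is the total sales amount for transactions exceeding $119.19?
2963.34

Schema mapping: "revenue" (store_west) = "total_sale" (store_central) = sale amount

Sum of sales > $119.19 in store_west: 1022.53
Sum of sales > $119.19 in store_central: 1940.81

Total: 1022.53 + 1940.81 = 2963.34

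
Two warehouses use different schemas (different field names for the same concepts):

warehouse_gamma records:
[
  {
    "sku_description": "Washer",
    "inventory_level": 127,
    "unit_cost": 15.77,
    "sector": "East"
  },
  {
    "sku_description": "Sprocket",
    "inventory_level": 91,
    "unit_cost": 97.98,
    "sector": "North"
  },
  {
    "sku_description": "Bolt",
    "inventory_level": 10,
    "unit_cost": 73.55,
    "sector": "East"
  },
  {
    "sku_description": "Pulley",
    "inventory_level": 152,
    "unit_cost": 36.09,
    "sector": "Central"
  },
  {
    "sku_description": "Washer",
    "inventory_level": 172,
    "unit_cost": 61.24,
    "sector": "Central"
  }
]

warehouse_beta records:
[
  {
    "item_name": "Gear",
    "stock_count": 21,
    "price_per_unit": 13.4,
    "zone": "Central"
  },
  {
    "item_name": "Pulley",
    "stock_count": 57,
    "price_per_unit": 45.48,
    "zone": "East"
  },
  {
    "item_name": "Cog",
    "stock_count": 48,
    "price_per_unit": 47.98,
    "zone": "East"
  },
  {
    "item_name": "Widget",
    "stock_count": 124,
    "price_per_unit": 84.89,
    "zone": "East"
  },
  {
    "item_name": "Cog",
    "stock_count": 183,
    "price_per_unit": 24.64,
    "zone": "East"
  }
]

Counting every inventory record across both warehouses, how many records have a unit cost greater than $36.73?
6

Schema mapping: "unit_cost" (warehouse_gamma) = "price_per_unit" (warehouse_beta) = unit cost

Records > $36.73 in warehouse_gamma: 3
Records > $36.73 in warehouse_beta: 3

Total count: 3 + 3 = 6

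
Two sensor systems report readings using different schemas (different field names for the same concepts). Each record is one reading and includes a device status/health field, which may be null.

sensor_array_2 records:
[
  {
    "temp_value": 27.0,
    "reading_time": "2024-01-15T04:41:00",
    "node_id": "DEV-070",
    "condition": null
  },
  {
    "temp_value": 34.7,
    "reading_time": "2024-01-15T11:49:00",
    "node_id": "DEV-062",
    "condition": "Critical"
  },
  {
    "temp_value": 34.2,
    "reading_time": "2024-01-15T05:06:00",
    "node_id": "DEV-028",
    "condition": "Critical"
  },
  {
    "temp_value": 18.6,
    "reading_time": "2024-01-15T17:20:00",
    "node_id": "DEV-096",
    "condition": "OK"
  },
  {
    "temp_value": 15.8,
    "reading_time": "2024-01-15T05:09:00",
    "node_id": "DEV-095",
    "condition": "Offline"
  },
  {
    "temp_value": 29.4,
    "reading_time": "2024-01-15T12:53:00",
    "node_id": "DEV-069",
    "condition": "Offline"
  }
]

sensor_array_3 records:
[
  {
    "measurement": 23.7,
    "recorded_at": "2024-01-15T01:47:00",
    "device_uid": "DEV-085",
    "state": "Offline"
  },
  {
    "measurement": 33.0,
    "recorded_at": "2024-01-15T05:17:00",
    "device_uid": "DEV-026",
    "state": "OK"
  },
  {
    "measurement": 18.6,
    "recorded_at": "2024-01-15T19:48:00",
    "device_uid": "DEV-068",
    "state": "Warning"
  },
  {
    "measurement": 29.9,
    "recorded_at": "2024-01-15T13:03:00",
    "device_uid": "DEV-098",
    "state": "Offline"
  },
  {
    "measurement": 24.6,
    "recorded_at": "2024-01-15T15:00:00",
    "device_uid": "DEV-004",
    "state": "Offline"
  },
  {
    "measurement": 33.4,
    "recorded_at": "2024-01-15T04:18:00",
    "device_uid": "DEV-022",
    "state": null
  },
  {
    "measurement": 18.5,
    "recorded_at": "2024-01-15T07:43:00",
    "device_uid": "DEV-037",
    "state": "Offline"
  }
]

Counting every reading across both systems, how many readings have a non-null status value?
11

Schema mapping: "condition" (sensor_array_2) = "state" (sensor_array_3) = status

Non-null in sensor_array_2: 5
Non-null in sensor_array_3: 6

Total non-null: 5 + 6 = 11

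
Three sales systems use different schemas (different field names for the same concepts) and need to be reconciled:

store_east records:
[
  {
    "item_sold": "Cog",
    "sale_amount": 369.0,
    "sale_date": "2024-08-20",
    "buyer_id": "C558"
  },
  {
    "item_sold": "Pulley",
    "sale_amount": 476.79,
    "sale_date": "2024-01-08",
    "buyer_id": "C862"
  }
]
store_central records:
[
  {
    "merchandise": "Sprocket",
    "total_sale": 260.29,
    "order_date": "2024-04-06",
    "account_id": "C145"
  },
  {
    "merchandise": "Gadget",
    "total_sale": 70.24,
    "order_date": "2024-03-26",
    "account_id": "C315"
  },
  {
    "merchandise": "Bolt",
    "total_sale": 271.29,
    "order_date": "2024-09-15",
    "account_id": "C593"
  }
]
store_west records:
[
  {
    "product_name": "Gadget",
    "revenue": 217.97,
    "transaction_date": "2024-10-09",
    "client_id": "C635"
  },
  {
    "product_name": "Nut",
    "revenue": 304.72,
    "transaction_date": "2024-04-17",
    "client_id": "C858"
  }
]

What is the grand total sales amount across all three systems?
1970.3

Schema reconciliation - all amount fields map to sale amount:

store_east (sale_amount): 845.79
store_central (total_sale): 601.82
store_west (revenue): 522.69

Grand total: 1970.3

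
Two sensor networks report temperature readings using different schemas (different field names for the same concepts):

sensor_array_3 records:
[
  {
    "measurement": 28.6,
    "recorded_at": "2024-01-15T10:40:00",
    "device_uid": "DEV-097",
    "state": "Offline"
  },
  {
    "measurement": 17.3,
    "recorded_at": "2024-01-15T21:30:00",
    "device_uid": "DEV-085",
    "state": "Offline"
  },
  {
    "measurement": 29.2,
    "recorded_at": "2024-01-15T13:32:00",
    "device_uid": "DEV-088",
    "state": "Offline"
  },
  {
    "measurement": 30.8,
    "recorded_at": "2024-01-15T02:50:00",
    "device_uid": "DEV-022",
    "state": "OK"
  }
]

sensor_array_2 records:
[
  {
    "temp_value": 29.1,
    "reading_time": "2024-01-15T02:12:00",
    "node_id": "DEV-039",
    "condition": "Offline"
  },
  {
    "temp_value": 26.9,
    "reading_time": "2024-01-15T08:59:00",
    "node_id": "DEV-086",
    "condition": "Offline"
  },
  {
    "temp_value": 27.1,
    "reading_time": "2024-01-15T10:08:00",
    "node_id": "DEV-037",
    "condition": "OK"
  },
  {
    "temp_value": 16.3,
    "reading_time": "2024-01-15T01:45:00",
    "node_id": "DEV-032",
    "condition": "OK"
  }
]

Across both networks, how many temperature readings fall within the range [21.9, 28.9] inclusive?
3

Schema mapping: "measurement" (sensor_array_3) = "temp_value" (sensor_array_2) = temperature

Readings in [21.9, 28.9] from sensor_array_3: 1
Readings in [21.9, 28.9] from sensor_array_2: 2

Total count: 1 + 2 = 3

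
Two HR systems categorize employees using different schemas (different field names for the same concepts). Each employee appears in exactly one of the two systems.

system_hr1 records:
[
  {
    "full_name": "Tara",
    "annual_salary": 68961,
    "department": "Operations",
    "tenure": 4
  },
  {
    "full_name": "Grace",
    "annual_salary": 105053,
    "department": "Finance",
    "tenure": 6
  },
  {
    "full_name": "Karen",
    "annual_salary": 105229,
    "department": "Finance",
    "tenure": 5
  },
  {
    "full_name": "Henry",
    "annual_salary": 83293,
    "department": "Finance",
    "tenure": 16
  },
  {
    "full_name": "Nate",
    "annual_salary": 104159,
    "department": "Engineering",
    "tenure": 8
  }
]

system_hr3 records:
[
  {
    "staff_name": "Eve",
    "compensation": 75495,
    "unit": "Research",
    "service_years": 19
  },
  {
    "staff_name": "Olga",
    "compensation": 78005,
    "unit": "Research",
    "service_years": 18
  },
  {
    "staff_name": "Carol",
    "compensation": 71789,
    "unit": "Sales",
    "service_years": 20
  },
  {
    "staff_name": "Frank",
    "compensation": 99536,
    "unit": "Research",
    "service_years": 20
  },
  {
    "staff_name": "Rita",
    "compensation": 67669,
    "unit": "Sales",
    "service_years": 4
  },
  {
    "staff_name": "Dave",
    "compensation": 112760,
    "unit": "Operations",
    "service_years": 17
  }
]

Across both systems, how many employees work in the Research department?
3

Schema mapping: "department" (system_hr1) = "unit" (system_hr3) = department

Research employees in system_hr1: 0
Research employees in system_hr3: 3

Total in Research: 0 + 3 = 3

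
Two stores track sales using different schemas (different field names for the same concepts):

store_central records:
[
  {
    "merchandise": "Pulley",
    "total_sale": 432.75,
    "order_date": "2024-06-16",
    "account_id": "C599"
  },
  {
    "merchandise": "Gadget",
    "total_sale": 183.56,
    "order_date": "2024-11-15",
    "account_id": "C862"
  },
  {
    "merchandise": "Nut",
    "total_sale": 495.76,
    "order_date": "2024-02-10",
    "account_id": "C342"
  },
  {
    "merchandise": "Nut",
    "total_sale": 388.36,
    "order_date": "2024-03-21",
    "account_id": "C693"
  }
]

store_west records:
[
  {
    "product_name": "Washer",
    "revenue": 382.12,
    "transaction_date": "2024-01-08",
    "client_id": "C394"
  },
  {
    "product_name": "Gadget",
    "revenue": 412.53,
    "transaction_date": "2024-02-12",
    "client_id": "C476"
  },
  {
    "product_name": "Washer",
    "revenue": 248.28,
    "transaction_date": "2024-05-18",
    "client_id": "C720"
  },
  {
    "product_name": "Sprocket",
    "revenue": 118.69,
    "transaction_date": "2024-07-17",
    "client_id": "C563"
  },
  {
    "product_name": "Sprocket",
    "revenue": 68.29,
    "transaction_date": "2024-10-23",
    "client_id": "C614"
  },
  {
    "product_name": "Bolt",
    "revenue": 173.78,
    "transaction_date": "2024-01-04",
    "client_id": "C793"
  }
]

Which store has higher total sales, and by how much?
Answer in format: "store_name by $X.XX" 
store_central by $96.74

Schema mapping: "total_sale" (store_central) = "revenue" (store_west) = sale amount

Total for store_central: 1500.43
Total for store_west: 1403.69

Difference: |1500.43 - 1403.69| = 96.74
store_central has higher sales by $96.74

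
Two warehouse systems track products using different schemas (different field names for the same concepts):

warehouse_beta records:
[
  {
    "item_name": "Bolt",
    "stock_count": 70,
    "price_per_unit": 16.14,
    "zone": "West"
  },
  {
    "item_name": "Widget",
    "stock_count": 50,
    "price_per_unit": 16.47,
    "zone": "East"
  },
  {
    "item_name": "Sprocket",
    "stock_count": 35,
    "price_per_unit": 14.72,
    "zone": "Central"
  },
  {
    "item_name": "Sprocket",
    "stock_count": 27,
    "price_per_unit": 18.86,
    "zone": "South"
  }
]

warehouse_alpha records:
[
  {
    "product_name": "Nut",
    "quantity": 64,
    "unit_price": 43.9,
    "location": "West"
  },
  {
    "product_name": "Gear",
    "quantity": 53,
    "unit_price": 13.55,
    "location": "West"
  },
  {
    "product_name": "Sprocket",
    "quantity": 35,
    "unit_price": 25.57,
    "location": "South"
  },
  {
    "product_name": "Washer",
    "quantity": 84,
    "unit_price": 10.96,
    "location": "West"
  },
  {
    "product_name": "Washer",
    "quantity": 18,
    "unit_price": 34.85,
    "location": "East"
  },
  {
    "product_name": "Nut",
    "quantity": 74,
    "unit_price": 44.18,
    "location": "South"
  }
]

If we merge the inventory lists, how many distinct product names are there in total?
6

Schema mapping: "item_name" (warehouse_beta) = "product_name" (warehouse_alpha) = product name

Products in warehouse_beta: ['Bolt', 'Sprocket', 'Widget']
Products in warehouse_alpha: ['Gear', 'Nut', 'Sprocket', 'Washer']

Union (unique products): ['Bolt', 'Gear', 'Nut', 'Sprocket', 'Washer', 'Widget']
Count: 6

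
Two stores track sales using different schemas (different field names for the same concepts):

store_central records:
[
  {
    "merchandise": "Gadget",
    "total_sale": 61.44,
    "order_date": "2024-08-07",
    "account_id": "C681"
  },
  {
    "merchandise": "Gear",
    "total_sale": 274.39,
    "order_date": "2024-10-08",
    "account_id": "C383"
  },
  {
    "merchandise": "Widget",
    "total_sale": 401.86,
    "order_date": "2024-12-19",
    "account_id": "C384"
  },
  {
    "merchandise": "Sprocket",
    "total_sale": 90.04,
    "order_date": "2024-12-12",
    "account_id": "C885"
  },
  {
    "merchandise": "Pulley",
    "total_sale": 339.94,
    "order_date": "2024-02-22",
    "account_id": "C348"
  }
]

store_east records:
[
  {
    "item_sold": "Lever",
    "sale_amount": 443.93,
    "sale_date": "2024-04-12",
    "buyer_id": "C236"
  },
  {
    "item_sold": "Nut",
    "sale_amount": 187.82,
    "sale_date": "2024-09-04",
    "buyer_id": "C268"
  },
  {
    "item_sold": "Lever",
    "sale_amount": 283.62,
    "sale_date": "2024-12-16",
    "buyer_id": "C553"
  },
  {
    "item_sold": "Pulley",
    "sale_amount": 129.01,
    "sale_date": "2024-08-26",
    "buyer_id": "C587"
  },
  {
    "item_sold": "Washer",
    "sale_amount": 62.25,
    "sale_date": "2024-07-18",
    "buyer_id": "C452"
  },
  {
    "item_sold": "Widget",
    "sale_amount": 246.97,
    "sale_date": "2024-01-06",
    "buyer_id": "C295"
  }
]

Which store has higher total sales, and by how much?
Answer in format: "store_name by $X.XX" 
store_east by $185.93

Schema mapping: "total_sale" (store_central) = "sale_amount" (store_east) = sale amount

Total for store_central: 1167.67
Total for store_east: 1353.60

Difference: |1167.67 - 1353.60| = 185.93
store_east has higher sales by $185.93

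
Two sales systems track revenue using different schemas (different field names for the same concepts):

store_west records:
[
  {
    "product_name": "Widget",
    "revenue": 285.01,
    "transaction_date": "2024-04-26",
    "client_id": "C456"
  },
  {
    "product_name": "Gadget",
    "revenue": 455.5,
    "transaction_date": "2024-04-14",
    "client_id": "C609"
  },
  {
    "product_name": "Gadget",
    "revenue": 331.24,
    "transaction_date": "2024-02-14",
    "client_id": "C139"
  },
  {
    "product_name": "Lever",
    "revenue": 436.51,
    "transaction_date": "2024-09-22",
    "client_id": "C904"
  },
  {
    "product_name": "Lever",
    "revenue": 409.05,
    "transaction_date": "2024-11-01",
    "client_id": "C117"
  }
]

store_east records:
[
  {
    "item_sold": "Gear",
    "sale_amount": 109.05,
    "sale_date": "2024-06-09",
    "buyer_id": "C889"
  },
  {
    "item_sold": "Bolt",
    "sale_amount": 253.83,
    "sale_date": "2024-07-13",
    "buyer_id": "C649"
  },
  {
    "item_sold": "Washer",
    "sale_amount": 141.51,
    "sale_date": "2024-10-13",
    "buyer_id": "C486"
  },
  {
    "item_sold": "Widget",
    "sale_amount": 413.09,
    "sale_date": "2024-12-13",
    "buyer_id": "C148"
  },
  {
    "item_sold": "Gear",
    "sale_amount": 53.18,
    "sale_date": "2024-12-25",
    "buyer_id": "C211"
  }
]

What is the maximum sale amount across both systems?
455.5

Reconcile: "revenue" (store_west) = "sale_amount" (store_east) = sale amount

Maximum in store_west: 455.5
Maximum in store_east: 413.09

Overall maximum: max(455.5, 413.09) = 455.5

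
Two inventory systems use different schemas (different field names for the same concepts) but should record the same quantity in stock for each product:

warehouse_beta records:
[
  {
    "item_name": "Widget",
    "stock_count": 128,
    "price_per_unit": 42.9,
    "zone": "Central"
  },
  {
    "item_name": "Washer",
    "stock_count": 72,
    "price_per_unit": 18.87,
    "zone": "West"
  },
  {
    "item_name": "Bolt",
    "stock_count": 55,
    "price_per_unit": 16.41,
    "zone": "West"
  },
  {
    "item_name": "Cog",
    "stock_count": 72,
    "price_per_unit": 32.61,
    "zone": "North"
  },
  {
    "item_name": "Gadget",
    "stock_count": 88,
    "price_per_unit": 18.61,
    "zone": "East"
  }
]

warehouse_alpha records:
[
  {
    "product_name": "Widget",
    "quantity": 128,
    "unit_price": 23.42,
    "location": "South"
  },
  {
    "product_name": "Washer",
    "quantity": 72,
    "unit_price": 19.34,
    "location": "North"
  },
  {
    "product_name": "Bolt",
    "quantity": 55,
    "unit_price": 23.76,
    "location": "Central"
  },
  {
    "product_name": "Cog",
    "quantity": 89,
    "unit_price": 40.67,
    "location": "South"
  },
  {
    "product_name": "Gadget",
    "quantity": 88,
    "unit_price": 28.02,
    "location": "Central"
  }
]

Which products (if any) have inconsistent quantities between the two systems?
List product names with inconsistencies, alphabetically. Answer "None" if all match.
Cog

Schema mappings:
- "item_name" (warehouse_beta) = "product_name" (warehouse_alpha) = product name
- "stock_count" (warehouse_beta) = "quantity" (warehouse_alpha) = quantity

Comparison:
  Widget: 128 vs 128 - MATCH
  Washer: 72 vs 72 - MATCH
  Bolt: 55 vs 55 - MATCH
  Cog: 72 vs 89 - MISMATCH
  Gadget: 88 vs 88 - MATCH

Products with inconsistencies: Cog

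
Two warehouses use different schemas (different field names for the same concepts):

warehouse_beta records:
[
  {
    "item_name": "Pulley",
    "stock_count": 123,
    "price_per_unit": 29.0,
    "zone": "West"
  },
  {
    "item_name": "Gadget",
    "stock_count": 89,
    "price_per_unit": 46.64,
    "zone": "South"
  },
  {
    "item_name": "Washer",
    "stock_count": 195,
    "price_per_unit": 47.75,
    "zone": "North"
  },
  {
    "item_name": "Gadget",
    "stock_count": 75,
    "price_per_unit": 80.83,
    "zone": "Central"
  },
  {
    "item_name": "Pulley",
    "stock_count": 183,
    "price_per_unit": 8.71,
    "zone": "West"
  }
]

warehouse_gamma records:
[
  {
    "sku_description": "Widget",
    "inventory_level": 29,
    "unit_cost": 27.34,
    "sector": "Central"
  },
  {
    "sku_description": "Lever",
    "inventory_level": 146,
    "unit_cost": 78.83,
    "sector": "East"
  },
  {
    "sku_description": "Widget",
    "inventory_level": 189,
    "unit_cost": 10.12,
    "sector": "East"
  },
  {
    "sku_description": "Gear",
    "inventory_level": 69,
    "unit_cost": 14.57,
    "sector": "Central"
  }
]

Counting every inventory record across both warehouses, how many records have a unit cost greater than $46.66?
3

Schema mapping: "price_per_unit" (warehouse_beta) = "unit_cost" (warehouse_gamma) = unit cost

Records > $46.66 in warehouse_beta: 2
Records > $46.66 in warehouse_gamma: 1

Total count: 2 + 1 = 3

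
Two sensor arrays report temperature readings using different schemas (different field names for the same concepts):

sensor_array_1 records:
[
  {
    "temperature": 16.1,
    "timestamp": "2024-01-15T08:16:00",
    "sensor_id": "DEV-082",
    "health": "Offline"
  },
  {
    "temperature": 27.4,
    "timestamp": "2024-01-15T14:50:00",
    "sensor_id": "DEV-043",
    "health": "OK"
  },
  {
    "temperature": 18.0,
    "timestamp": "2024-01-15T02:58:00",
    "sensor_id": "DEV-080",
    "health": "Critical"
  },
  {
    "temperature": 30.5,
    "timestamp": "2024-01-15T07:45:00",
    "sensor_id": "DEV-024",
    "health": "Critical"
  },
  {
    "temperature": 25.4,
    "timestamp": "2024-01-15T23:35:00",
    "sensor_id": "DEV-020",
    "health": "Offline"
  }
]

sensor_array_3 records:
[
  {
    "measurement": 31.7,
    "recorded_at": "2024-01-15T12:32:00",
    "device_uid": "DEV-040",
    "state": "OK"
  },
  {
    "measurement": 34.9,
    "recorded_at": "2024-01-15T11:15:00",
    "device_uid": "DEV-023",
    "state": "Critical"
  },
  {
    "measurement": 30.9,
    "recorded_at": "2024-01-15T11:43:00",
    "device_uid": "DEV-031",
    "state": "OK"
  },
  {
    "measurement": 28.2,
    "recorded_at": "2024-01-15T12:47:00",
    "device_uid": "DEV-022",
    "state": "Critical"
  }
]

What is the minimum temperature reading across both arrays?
16.1

Schema mapping: "temperature" (sensor_array_1) = "measurement" (sensor_array_3) = temperature reading

Minimum in sensor_array_1: 16.1
Minimum in sensor_array_3: 28.2

Overall minimum: min(16.1, 28.2) = 16.1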